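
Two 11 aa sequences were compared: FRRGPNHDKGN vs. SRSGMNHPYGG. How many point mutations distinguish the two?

6

Comparing position by position, 6 residues differ: 1 (F/S), 3 (R/S), 5 (P/M), 8 (D/P), 9 (K/Y), 11 (N/G).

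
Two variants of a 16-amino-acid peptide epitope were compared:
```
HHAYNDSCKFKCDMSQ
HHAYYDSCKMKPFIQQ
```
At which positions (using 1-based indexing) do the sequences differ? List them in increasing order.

5, 10, 12, 13, 14, 15

Differences at position 5 (N→Y), position 10 (F→M), position 12 (C→P), position 13 (D→F), position 14 (M→I), position 15 (S→Q).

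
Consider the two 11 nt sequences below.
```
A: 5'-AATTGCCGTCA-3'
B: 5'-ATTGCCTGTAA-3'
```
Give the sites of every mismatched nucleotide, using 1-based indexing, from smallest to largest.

Differences at site 2 (A→T), site 4 (T→G), site 5 (G→C), site 7 (C→T), site 10 (C→A).

2, 4, 5, 7, 10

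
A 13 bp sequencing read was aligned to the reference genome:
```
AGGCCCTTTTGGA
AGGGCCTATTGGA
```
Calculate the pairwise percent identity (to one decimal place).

84.6%

Mismatches at positions 4, 8 (1-based): 2 of 13.
Identical positions: 11/13 = 84.62% → 84.6%.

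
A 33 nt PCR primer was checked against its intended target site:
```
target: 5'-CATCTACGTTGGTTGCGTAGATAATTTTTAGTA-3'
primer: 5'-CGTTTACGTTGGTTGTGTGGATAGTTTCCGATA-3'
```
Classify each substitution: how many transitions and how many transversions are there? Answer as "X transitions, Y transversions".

9 transitions, 0 transversions

Transitions (purine↔purine or pyrimidine↔pyrimidine): 2 A→G, 4 C→T, 16 C→T, 19 A→G, 24 A→G, 28 T→C, 29 T→C, 30 A→G, 31 G→A.
Transversions (purine↔pyrimidine): none.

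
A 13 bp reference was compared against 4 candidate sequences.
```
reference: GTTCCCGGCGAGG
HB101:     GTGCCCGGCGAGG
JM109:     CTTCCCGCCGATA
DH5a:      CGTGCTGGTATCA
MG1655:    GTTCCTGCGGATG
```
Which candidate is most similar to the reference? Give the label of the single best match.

HB101

Hamming distances to reference — HB101: 1; JM109: 4; DH5a: 9; MG1655: 4.
Smallest is HB101 with 1 mismatch.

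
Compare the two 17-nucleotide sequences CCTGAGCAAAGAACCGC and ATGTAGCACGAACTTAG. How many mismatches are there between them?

12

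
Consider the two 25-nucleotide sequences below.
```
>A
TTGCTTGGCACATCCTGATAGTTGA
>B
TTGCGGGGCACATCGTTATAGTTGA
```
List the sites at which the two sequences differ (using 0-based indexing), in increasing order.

4, 5, 14, 16

Scanning 0-based: 4: T/G; 5: T/G; 14: C/G; 16: G/T.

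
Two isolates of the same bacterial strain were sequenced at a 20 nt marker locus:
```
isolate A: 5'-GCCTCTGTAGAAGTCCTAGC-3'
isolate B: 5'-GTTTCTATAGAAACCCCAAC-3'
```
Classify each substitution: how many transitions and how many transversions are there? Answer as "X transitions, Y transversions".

7 transitions, 0 transversions

Mismatches (1-based):
position 2: C→T (pyrimidine→pyrimidine, transition)
position 3: C→T (pyrimidine→pyrimidine, transition)
position 7: G→A (purine→purine, transition)
position 13: G→A (purine→purine, transition)
position 14: T→C (pyrimidine→pyrimidine, transition)
position 17: T→C (pyrimidine→pyrimidine, transition)
position 19: G→A (purine→purine, transition)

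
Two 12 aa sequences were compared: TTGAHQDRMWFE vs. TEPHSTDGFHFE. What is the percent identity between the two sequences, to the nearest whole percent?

33%

Mismatches at positions 2, 3, 4, 5, 6, 8, 9, 10 (1-based): 8 of 12.
Identical positions: 4/12 = 33.33% → 33%.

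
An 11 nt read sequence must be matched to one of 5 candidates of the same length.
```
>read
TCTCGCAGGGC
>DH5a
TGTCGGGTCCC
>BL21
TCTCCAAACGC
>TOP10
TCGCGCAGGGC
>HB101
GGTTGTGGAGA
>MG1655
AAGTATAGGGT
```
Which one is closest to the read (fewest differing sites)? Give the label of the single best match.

TOP10

DH5a differs at 6 sites; BL21 differs at 4 sites; TOP10 differs at 1 site; HB101 differs at 7 sites; MG1655 differs at 7 sites. The closest is TOP10.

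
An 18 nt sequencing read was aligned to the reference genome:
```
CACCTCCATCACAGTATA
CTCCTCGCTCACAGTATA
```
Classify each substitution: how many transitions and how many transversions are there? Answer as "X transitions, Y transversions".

0 transitions, 3 transversions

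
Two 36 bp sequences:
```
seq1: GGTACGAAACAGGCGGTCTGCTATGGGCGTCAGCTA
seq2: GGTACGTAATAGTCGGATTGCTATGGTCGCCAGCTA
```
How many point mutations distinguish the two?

7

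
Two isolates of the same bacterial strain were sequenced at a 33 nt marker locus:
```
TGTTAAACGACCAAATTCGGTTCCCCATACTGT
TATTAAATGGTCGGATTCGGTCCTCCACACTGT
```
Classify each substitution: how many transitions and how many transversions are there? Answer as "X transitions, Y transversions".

Mismatches (1-based):
site 2: G→A (purine→purine, transition)
site 8: C→T (pyrimidine→pyrimidine, transition)
site 10: A→G (purine→purine, transition)
site 11: C→T (pyrimidine→pyrimidine, transition)
site 13: A→G (purine→purine, transition)
site 14: A→G (purine→purine, transition)
site 22: T→C (pyrimidine→pyrimidine, transition)
site 24: C→T (pyrimidine→pyrimidine, transition)
site 28: T→C (pyrimidine→pyrimidine, transition)

9 transitions, 0 transversions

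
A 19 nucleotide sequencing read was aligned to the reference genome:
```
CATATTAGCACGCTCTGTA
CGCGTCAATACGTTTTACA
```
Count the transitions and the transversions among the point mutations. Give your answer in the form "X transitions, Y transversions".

10 transitions, 0 transversions

Mismatches (1-based):
base 2: A→G (purine→purine, transition)
base 3: T→C (pyrimidine→pyrimidine, transition)
base 4: A→G (purine→purine, transition)
base 6: T→C (pyrimidine→pyrimidine, transition)
base 8: G→A (purine→purine, transition)
base 9: C→T (pyrimidine→pyrimidine, transition)
base 13: C→T (pyrimidine→pyrimidine, transition)
base 15: C→T (pyrimidine→pyrimidine, transition)
base 17: G→A (purine→purine, transition)
base 18: T→C (pyrimidine→pyrimidine, transition)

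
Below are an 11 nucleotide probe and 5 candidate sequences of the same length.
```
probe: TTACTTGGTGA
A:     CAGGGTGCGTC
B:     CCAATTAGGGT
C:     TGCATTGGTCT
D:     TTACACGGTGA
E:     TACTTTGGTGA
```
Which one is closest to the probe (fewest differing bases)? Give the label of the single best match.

D

A differs at 9 bases; B differs at 6 bases; C differs at 5 bases; D differs at 2 bases; E differs at 3 bases. The closest is D.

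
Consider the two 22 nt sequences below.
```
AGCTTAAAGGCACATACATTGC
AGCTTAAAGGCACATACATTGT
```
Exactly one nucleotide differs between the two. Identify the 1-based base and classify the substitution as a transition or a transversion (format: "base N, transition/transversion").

base 22, transition

Base 22 changes C→T. C is a pyrimidine and T is a pyrimidine, so this is a transition.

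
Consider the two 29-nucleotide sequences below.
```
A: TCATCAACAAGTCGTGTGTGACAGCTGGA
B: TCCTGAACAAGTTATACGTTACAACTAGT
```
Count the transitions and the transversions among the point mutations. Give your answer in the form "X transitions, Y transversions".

6 transitions, 4 transversions

Transitions (purine↔purine or pyrimidine↔pyrimidine): 13 C→T, 14 G→A, 16 G→A, 17 T→C, 24 G→A, 27 G→A.
Transversions (purine↔pyrimidine): 3 A→C, 5 C→G, 20 G→T, 29 A→T.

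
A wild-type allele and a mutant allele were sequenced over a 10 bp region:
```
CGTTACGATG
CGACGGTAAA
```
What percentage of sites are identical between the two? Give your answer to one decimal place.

Mismatches at positions 3, 4, 5, 6, 7, 9, 10 (1-based): 7 of 10.
Identical positions: 3/10 = 30% → 30.0%.

30.0%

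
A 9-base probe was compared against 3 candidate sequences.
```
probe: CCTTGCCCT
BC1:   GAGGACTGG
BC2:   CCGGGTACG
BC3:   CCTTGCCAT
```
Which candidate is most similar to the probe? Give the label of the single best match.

BC3

BC1 differs at 8 positions; BC2 differs at 5 positions; BC3 differs at 1 position. The closest is BC3.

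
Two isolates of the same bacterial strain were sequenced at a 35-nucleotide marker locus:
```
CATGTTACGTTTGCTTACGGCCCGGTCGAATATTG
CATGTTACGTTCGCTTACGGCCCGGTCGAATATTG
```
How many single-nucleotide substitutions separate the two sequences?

Comparing position by position, 1 position differs: 12 (T/C).

1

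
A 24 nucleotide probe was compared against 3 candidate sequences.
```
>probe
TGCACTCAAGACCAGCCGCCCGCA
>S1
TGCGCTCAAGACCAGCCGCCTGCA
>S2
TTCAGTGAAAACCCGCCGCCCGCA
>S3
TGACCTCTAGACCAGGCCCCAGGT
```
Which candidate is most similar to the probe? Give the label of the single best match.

Hamming distances to probe — S1: 2; S2: 5; S3: 8.
Smallest is S1 with 2 mismatches.

S1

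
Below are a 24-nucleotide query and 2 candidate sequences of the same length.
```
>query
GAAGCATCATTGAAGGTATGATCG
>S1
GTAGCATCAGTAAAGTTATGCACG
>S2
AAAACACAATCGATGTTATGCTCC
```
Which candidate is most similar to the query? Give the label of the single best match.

S1 differs at 6 bases; S2 differs at 9 bases. The closest is S1.

S1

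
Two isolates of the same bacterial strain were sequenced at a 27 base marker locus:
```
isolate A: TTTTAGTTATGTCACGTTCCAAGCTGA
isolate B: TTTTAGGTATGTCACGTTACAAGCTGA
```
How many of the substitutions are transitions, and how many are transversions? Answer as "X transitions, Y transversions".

0 transitions, 2 transversions

Mismatches (1-based):
position 7: T→G (pyrimidine→purine, transversion)
position 19: C→A (pyrimidine→purine, transversion)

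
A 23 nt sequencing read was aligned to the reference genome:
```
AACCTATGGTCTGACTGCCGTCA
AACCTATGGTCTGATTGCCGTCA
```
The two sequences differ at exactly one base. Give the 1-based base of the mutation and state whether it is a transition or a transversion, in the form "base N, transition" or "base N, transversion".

Base 15 changes C→T. C is a pyrimidine and T is a pyrimidine, so this is a transition.

base 15, transition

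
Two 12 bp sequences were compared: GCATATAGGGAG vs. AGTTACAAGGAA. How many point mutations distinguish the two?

Comparing position by position, 6 positions differ: 1 (G/A), 2 (C/G), 3 (A/T), 6 (T/C), 8 (G/A), 12 (G/A).

6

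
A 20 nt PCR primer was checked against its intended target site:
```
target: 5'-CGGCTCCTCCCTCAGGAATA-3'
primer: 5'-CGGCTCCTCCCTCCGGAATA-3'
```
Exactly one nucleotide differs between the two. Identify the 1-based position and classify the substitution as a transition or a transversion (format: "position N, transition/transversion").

The sequences differ only at position 14: A→C (purine→pyrimidine), a transversion.

position 14, transversion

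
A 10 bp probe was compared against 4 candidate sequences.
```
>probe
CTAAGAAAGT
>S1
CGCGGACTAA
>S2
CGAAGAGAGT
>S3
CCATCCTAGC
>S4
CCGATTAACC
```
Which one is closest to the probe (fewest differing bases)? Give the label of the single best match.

Hamming distances to probe — S1: 7; S2: 2; S3: 6; S4: 6.
Smallest is S2 with 2 mismatches.

S2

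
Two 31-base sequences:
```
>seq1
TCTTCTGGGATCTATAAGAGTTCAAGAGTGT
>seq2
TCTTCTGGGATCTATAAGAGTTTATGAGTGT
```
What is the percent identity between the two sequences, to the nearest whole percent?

94%

Mismatches at positions 23, 25 (1-based): 2 of 31.
Identical positions: 29/31 = 93.55% → 94%.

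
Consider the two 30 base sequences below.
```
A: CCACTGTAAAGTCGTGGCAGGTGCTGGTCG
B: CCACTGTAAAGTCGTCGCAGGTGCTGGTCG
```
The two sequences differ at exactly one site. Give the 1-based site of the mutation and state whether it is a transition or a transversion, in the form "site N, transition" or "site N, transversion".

site 16, transversion

Site 16 changes G→C. G is a purine and C is a pyrimidine, so this is a transversion.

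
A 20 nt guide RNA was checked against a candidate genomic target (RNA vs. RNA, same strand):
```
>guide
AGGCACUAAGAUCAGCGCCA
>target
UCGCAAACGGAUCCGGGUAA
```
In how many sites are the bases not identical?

10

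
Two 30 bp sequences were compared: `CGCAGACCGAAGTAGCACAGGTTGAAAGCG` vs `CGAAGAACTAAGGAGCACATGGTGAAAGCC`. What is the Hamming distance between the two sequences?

Comparing position by position, 7 bases differ: 3 (C/A), 7 (C/A), 9 (G/T), 13 (T/G), 20 (G/T), 22 (T/G), 30 (G/C).

7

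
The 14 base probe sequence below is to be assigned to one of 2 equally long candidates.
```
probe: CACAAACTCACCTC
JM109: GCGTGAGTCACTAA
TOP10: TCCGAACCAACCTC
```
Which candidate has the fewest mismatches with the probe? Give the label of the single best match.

TOP10

Hamming distances to probe — JM109: 9; TOP10: 5.
Smallest is TOP10 with 5 mismatches.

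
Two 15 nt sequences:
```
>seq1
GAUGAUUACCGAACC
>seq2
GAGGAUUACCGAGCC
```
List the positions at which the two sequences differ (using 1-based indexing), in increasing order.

3, 13

Scanning 1-based: 3: U/G; 13: A/G.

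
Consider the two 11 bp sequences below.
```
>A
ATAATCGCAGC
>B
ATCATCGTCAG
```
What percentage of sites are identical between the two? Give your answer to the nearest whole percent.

55%

5 positions differ (3, 8, 9, 10, 11), so 6 of 11 match: 6/11 = 54.55%.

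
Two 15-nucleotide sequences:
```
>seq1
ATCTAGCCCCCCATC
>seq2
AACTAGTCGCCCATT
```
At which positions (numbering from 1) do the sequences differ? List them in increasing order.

2, 7, 9, 15

Scanning 1-based: 2: T/A; 7: C/T; 9: C/G; 15: C/T.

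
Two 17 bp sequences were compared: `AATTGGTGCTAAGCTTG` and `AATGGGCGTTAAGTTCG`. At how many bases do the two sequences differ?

Comparing position by position, 5 bases differ: 4 (T/G), 7 (T/C), 9 (C/T), 14 (C/T), 16 (T/C).

5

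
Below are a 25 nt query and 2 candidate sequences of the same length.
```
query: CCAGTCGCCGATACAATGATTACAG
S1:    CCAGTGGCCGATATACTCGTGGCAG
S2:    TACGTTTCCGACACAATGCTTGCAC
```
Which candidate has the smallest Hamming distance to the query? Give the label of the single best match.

S1 differs at 7 bases; S2 differs at 9 bases. The closest is S1.

S1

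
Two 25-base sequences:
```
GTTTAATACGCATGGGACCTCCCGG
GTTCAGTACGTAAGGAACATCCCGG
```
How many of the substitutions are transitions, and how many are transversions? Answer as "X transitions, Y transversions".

4 transitions, 2 transversions

Transitions (purine↔purine or pyrimidine↔pyrimidine): 4 T→C, 6 A→G, 11 C→T, 16 G→A.
Transversions (purine↔pyrimidine): 13 T→A, 19 C→A.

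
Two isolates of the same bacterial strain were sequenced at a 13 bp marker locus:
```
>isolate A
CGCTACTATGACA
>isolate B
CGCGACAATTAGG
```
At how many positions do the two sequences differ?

5

Comparing position by position, 5 positions differ: 4 (T/G), 7 (T/A), 10 (G/T), 12 (C/G), 13 (A/G).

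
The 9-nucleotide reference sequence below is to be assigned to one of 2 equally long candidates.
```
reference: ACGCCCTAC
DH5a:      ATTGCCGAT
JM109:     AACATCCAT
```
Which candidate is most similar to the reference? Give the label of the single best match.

Hamming distances to reference — DH5a: 5; JM109: 6.
Smallest is DH5a with 5 mismatches.

DH5a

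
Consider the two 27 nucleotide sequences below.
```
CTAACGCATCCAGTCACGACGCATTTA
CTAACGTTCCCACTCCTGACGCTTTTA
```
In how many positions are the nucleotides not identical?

Comparing position by position, 7 positions differ: 7 (C/T), 8 (A/T), 9 (T/C), 13 (G/C), 16 (A/C), 17 (C/T), 23 (A/T).

7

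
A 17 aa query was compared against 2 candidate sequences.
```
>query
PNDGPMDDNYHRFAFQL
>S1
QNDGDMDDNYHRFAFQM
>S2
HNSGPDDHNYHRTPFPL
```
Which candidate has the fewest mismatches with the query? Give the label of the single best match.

S1

S1 differs at 3 residues; S2 differs at 7 residues. The closest is S1.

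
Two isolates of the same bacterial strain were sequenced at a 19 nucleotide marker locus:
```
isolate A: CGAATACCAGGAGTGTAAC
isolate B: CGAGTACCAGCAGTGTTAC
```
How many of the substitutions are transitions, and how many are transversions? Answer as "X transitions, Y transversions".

1 transition, 2 transversions

Transitions (purine↔purine or pyrimidine↔pyrimidine): 4 A→G.
Transversions (purine↔pyrimidine): 11 G→C, 17 A→T.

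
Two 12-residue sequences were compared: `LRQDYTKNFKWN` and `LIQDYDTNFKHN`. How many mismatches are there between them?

4

The sequences differ at residues 2, 6, 7, 11 (1-based) — 4 in total.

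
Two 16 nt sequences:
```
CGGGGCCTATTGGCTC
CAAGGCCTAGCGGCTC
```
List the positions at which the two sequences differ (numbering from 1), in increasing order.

2, 3, 10, 11

Scanning 1-based: 2: G/A; 3: G/A; 10: T/G; 11: T/C.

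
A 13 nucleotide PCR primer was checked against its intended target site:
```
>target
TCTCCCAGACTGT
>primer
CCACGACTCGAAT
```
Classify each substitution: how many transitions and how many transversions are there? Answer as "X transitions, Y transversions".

2 transitions, 8 transversions

Mismatches (1-based):
base 1: T→C (pyrimidine→pyrimidine, transition)
base 3: T→A (pyrimidine→purine, transversion)
base 5: C→G (pyrimidine→purine, transversion)
base 6: C→A (pyrimidine→purine, transversion)
base 7: A→C (purine→pyrimidine, transversion)
base 8: G→T (purine→pyrimidine, transversion)
base 9: A→C (purine→pyrimidine, transversion)
base 10: C→G (pyrimidine→purine, transversion)
base 11: T→A (pyrimidine→purine, transversion)
base 12: G→A (purine→purine, transition)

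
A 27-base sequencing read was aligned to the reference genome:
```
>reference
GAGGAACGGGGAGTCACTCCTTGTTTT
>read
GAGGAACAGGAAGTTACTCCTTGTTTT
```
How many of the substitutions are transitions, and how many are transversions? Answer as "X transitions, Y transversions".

3 transitions, 0 transversions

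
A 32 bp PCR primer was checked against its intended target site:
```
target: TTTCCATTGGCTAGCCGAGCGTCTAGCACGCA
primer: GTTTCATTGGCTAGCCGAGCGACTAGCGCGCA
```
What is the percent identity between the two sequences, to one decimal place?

Mismatches at positions 1, 4, 22, 28 (1-based): 4 of 32.
Identical positions: 28/32 = 87.5% → 87.5%.

87.5%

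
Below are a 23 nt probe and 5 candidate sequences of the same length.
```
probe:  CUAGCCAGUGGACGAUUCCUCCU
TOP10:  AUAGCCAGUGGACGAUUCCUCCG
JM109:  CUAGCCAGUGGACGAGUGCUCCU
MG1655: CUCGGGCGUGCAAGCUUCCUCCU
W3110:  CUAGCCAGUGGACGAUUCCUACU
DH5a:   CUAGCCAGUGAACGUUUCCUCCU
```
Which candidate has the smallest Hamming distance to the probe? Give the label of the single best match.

TOP10 differs at 2 sites; JM109 differs at 2 sites; MG1655 differs at 7 sites; W3110 differs at 1 site; DH5a differs at 2 sites. The closest is W3110.

W3110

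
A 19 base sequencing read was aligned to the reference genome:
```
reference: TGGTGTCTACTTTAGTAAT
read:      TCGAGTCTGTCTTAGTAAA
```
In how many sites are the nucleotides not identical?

6

The sequences differ at sites 2, 4, 9, 10, 11, 19 (1-based) — 6 in total.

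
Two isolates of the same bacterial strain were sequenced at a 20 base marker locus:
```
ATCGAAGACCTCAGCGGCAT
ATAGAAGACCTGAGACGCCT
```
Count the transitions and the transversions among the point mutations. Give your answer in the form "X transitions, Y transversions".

0 transitions, 5 transversions

Transitions (purine↔purine or pyrimidine↔pyrimidine): none.
Transversions (purine↔pyrimidine): 3 C→A, 12 C→G, 15 C→A, 16 G→C, 19 A→C.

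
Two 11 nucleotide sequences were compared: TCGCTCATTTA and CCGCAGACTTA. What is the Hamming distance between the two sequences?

4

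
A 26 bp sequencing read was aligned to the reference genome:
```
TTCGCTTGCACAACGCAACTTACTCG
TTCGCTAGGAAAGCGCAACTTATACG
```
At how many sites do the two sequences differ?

6

The sequences differ at sites 7, 9, 11, 13, 23, 24 (1-based) — 6 in total.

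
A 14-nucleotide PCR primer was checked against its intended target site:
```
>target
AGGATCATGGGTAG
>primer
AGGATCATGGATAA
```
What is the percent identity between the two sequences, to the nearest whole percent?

2 positions differ (11, 14), so 12 of 14 match: 12/14 = 85.71%.

86%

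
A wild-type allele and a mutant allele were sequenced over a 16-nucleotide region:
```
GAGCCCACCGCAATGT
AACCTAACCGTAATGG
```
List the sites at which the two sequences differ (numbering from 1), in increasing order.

1, 3, 5, 6, 11, 16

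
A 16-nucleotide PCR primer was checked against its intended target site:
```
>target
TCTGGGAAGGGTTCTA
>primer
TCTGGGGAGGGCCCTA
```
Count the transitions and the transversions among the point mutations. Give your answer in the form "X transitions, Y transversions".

Transitions (purine↔purine or pyrimidine↔pyrimidine): 7 A→G, 12 T→C, 13 T→C.
Transversions (purine↔pyrimidine): none.

3 transitions, 0 transversions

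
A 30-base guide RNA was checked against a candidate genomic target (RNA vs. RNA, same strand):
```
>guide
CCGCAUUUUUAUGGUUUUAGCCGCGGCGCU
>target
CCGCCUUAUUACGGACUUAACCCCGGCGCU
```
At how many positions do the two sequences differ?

Comparing position by position, 7 positions differ: 5 (A/C), 8 (U/A), 12 (U/C), 15 (U/A), 16 (U/C), 20 (G/A), 23 (G/C).

7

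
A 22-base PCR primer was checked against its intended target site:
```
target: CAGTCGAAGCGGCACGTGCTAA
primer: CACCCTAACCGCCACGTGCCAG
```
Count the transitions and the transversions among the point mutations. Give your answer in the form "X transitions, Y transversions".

3 transitions, 4 transversions

Mismatches (1-based):
base 3: G→C (purine→pyrimidine, transversion)
base 4: T→C (pyrimidine→pyrimidine, transition)
base 6: G→T (purine→pyrimidine, transversion)
base 9: G→C (purine→pyrimidine, transversion)
base 12: G→C (purine→pyrimidine, transversion)
base 20: T→C (pyrimidine→pyrimidine, transition)
base 22: A→G (purine→purine, transition)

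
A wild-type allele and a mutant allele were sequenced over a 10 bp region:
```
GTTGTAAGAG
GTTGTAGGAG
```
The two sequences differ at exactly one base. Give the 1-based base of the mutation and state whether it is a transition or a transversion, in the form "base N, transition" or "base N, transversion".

base 7, transition

The sequences differ only at base 7: A→G (purine→purine), a transition.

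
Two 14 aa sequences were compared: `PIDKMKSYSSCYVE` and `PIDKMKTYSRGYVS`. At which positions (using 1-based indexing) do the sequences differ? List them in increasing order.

7, 10, 11, 14

Differences at position 7 (S→T), position 10 (S→R), position 11 (C→G), position 14 (E→S).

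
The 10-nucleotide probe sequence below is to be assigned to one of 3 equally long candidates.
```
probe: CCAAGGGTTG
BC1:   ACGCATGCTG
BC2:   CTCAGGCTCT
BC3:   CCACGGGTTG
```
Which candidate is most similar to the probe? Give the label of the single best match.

BC3

Hamming distances to probe — BC1: 6; BC2: 5; BC3: 1.
Smallest is BC3 with 1 mismatch.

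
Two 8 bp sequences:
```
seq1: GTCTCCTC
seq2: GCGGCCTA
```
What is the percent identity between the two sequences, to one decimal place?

Mismatches at positions 2, 3, 4, 8 (1-based): 4 of 8.
Identical positions: 4/8 = 50% → 50.0%.

50.0%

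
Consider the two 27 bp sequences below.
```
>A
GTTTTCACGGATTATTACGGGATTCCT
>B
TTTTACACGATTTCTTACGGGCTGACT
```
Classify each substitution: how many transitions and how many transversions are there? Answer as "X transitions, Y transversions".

Mismatches (1-based):
site 1: G→T (purine→pyrimidine, transversion)
site 5: T→A (pyrimidine→purine, transversion)
site 10: G→A (purine→purine, transition)
site 11: A→T (purine→pyrimidine, transversion)
site 14: A→C (purine→pyrimidine, transversion)
site 22: A→C (purine→pyrimidine, transversion)
site 24: T→G (pyrimidine→purine, transversion)
site 25: C→A (pyrimidine→purine, transversion)

1 transition, 7 transversions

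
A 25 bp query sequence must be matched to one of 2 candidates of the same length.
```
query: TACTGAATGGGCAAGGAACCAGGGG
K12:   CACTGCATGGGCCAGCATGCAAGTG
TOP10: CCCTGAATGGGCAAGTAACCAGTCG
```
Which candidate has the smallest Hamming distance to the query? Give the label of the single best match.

K12 differs at 8 sites; TOP10 differs at 5 sites. The closest is TOP10.

TOP10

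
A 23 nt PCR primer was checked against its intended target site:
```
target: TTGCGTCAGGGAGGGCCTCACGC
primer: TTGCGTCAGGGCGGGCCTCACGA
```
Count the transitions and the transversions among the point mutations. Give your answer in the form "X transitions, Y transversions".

0 transitions, 2 transversions

Transitions (purine↔purine or pyrimidine↔pyrimidine): none.
Transversions (purine↔pyrimidine): 12 A→C, 23 C→A.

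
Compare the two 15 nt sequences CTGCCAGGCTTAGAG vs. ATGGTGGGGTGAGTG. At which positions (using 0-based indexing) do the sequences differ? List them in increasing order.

0, 3, 4, 5, 8, 10, 13

Scanning 0-based: 0: C/A; 3: C/G; 4: C/T; 5: A/G; 8: C/G; 10: T/G; 13: A/T.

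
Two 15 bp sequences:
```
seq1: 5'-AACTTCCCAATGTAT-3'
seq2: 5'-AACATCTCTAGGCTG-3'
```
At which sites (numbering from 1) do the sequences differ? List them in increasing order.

Differences at site 4 (T→A), site 7 (C→T), site 9 (A→T), site 11 (T→G), site 13 (T→C), site 14 (A→T), site 15 (T→G).

4, 7, 9, 11, 13, 14, 15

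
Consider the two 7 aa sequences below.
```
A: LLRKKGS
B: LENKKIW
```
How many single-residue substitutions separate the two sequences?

4

Mismatches (1-based): residue 2: L→E; residue 3: R→N; residue 6: G→I; residue 7: S→W.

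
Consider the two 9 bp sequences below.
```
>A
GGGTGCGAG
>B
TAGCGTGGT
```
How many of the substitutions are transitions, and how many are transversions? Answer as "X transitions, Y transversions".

Mismatches (1-based):
site 1: G→T (purine→pyrimidine, transversion)
site 2: G→A (purine→purine, transition)
site 4: T→C (pyrimidine→pyrimidine, transition)
site 6: C→T (pyrimidine→pyrimidine, transition)
site 8: A→G (purine→purine, transition)
site 9: G→T (purine→pyrimidine, transversion)

4 transitions, 2 transversions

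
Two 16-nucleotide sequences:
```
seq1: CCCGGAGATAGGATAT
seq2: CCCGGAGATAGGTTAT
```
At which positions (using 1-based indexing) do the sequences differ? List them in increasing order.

Scanning 1-based: 13: A/T.

13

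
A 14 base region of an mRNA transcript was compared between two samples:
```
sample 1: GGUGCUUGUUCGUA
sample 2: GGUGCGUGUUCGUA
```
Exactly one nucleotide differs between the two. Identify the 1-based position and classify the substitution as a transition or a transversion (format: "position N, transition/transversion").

position 6, transversion

The sequences differ only at position 6: U→G (pyrimidine→purine), a transversion.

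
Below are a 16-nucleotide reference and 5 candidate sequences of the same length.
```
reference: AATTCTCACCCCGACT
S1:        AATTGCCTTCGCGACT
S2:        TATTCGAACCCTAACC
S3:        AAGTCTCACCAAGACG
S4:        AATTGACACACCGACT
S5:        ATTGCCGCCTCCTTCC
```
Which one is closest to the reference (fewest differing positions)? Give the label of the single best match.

S1 differs at 5 positions; S2 differs at 6 positions; S3 differs at 4 positions; S4 differs at 3 positions; S5 differs at 9 positions. The closest is S4.

S4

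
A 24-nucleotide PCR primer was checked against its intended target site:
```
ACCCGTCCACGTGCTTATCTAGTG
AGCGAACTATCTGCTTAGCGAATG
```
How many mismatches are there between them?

10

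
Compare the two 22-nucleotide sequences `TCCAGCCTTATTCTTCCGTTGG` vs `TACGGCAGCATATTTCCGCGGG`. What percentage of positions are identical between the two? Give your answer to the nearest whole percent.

59%

9 positions differ (2, 4, 7, 8, 9, 12, 13, 19, 20), so 13 of 22 match: 13/22 = 59.09%.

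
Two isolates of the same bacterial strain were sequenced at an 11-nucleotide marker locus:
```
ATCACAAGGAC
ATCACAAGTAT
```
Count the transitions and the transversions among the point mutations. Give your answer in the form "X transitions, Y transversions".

Mismatches (1-based):
position 9: G→T (purine→pyrimidine, transversion)
position 11: C→T (pyrimidine→pyrimidine, transition)

1 transition, 1 transversion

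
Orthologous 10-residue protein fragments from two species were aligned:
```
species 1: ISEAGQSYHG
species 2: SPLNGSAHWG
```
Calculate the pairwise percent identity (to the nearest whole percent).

Mismatches at positions 1, 2, 3, 4, 6, 7, 8, 9 (1-based): 8 of 10.
Identical positions: 2/10 = 20% → 20%.

20%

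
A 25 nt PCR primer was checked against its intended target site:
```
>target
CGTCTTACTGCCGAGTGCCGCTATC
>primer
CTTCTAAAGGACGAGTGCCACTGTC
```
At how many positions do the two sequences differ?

7

Mismatches (1-based): position 2: G→T; position 6: T→A; position 8: C→A; position 9: T→G; position 11: C→A; position 20: G→A; position 23: A→G.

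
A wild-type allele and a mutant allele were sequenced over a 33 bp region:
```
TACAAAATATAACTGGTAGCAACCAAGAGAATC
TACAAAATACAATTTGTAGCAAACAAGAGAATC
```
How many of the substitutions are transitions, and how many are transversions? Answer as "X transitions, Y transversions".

2 transitions, 2 transversions

Transitions (purine↔purine or pyrimidine↔pyrimidine): 10 T→C, 13 C→T.
Transversions (purine↔pyrimidine): 15 G→T, 23 C→A.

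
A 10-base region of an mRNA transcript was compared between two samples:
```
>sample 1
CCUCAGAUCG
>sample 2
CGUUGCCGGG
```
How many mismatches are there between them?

The sequences differ at bases 2, 4, 5, 6, 7, 8, 9 (1-based) — 7 in total.

7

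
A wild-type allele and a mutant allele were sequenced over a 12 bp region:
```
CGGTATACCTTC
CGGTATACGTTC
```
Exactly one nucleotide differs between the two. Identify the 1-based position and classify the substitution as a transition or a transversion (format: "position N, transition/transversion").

position 9, transversion

Position 9 changes C→G. C is a pyrimidine and G is a purine, so this is a transversion.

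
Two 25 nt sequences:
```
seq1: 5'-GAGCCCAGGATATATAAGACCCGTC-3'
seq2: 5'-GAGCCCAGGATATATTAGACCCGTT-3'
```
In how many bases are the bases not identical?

2

Comparing position by position, 2 bases differ: 16 (A/T), 25 (C/T).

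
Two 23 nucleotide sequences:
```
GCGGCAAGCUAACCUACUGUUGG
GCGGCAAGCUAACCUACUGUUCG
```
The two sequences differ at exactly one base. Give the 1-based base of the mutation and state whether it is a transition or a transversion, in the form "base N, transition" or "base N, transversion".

base 22, transversion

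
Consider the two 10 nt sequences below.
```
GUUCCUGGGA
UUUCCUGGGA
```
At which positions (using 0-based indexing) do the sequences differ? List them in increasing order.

0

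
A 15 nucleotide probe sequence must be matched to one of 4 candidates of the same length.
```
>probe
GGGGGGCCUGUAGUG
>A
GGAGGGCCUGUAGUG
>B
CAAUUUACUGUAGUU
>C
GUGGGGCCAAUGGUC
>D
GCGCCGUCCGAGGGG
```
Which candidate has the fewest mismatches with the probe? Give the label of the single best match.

Hamming distances to probe — A: 1; B: 8; C: 5; D: 8.
Smallest is A with 1 mismatch.

A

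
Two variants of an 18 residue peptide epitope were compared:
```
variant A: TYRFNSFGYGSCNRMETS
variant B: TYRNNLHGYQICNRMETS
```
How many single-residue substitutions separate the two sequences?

5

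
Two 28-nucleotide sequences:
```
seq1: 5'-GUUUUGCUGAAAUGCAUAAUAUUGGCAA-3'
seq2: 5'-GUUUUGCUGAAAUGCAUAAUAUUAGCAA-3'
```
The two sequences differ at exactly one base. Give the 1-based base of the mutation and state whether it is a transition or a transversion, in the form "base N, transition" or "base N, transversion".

base 24, transition

Base 24 changes G→A. G is a purine and A is a purine, so this is a transition.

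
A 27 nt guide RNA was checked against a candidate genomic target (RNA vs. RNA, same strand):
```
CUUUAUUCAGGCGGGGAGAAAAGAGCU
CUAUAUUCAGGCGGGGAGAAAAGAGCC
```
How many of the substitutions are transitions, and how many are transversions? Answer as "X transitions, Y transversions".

1 transition, 1 transversion

Transitions (purine↔purine or pyrimidine↔pyrimidine): 27 U→C.
Transversions (purine↔pyrimidine): 3 U→A.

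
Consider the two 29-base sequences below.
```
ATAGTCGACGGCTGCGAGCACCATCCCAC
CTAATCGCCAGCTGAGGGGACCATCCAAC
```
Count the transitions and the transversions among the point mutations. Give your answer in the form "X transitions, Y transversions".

Transitions (purine↔purine or pyrimidine↔pyrimidine): 4 G→A, 10 G→A, 17 A→G.
Transversions (purine↔pyrimidine): 1 A→C, 8 A→C, 15 C→A, 19 C→G, 27 C→A.

3 transitions, 5 transversions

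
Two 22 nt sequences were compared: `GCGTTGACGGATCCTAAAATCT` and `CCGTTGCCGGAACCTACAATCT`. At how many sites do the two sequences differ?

4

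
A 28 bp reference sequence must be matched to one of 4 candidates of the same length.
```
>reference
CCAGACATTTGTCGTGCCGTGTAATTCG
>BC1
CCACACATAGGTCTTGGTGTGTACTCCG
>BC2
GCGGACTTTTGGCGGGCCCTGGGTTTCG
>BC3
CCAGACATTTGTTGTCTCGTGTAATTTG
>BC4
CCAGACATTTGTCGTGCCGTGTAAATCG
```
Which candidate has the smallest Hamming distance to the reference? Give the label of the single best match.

BC4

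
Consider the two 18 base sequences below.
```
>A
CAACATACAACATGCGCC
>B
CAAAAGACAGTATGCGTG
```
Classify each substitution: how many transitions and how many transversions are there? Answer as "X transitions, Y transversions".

Mismatches (1-based):
base 4: C→A (pyrimidine→purine, transversion)
base 6: T→G (pyrimidine→purine, transversion)
base 10: A→G (purine→purine, transition)
base 11: C→T (pyrimidine→pyrimidine, transition)
base 17: C→T (pyrimidine→pyrimidine, transition)
base 18: C→G (pyrimidine→purine, transversion)

3 transitions, 3 transversions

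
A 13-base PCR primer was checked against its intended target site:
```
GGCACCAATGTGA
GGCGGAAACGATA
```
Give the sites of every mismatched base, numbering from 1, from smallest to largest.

Scanning 1-based: 4: A/G; 5: C/G; 6: C/A; 9: T/C; 11: T/A; 12: G/T.

4, 5, 6, 9, 11, 12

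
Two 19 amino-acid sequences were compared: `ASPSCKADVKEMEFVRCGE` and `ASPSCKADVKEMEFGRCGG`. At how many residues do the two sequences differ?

The sequences differ at residues 15, 19 (1-based) — 2 in total.

2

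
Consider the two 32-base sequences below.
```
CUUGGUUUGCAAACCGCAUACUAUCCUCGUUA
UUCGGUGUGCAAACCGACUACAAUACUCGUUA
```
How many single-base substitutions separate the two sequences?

7

Mismatches (1-based): base 1: C→U; base 3: U→C; base 7: U→G; base 17: C→A; base 18: A→C; base 22: U→A; base 25: C→A.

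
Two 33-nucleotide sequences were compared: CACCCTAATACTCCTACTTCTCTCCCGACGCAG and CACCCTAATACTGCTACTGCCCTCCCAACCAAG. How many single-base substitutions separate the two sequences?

6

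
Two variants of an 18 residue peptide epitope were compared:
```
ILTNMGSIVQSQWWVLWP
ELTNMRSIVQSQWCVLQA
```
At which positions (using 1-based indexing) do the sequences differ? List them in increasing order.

Differences at position 1 (I→E), position 6 (G→R), position 14 (W→C), position 17 (W→Q), position 18 (P→A).

1, 6, 14, 17, 18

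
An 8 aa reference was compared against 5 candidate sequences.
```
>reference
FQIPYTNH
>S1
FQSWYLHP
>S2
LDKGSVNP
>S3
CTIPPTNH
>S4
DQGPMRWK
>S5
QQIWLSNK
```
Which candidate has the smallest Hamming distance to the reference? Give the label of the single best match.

S1 differs at 5 residues; S2 differs at 7 residues; S3 differs at 3 residues; S4 differs at 6 residues; S5 differs at 5 residues. The closest is S3.

S3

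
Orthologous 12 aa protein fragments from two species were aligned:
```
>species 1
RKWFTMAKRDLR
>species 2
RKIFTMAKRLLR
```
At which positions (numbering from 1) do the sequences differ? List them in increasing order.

3, 10

Scanning 1-based: 3: W/I; 10: D/L.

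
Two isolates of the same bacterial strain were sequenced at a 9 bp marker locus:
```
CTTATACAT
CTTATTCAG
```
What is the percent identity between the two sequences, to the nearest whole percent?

78%

2 positions differ (6, 9), so 7 of 9 match: 7/9 = 77.78%.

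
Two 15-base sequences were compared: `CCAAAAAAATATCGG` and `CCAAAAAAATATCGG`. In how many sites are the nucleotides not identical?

0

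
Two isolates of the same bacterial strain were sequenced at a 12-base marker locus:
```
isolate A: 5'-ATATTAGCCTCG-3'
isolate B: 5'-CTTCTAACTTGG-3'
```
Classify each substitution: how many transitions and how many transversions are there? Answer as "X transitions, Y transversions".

3 transitions, 3 transversions

Mismatches (1-based):
base 1: A→C (purine→pyrimidine, transversion)
base 3: A→T (purine→pyrimidine, transversion)
base 4: T→C (pyrimidine→pyrimidine, transition)
base 7: G→A (purine→purine, transition)
base 9: C→T (pyrimidine→pyrimidine, transition)
base 11: C→G (pyrimidine→purine, transversion)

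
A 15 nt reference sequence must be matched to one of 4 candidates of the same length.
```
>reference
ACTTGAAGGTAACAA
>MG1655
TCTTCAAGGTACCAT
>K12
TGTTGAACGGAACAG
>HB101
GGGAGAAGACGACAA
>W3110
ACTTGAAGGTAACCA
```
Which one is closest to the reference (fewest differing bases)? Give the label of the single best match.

W3110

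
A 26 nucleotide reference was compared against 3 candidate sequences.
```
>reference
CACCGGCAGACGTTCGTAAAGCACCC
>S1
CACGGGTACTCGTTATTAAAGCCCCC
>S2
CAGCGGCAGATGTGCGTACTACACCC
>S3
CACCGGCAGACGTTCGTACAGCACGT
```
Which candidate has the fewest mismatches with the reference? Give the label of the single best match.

Hamming distances to reference — S1: 7; S2: 6; S3: 3.
Smallest is S3 with 3 mismatches.

S3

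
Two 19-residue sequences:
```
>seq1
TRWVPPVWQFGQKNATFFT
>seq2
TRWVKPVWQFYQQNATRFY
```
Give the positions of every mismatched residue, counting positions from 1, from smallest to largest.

Scanning 1-based: 5: P/K; 11: G/Y; 13: K/Q; 17: F/R; 19: T/Y.

5, 11, 13, 17, 19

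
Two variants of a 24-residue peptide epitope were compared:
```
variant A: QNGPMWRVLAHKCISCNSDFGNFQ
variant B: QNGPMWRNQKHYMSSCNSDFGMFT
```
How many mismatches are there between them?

8

The sequences differ at residues 8, 9, 10, 12, 13, 14, 22, 24 (1-based) — 8 in total.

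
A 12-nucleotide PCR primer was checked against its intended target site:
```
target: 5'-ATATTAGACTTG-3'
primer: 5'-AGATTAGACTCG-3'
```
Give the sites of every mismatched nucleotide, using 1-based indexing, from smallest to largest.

2, 11

Differences at site 2 (T→G), site 11 (T→C).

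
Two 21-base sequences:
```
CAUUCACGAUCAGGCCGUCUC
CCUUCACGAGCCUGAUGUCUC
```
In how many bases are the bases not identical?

6

Mismatches (1-based): base 2: A→C; base 10: U→G; base 12: A→C; base 13: G→U; base 15: C→A; base 16: C→U.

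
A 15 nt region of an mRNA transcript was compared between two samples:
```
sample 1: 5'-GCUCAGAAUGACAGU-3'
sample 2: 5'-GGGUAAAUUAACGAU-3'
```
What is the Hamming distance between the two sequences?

8

Comparing position by position, 8 bases differ: 2 (C/G), 3 (U/G), 4 (C/U), 6 (G/A), 8 (A/U), 10 (G/A), 13 (A/G), 14 (G/A).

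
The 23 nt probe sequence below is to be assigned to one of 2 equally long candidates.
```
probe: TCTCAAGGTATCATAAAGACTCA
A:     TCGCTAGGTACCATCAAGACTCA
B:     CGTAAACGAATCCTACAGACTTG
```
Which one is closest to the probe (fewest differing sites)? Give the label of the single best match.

A

Hamming distances to probe — A: 4; B: 9.
Smallest is A with 4 mismatches.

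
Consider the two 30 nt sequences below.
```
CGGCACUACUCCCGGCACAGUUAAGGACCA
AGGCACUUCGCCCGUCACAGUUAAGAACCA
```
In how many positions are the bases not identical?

5

Comparing position by position, 5 positions differ: 1 (C/A), 8 (A/U), 10 (U/G), 15 (G/U), 26 (G/A).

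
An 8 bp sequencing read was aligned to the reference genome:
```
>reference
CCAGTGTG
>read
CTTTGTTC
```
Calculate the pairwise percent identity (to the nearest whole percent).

6 positions differ (2, 3, 4, 5, 6, 8), so 2 of 8 match: 2/8 = 25%.

25%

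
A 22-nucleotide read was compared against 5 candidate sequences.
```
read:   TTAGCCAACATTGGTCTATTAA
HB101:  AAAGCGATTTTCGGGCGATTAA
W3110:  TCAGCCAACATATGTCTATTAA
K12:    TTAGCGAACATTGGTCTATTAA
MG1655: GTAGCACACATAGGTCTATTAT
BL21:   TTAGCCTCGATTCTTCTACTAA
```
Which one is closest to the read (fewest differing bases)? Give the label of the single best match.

K12

HB101 differs at 9 bases; W3110 differs at 3 bases; K12 differs at 1 base; MG1655 differs at 5 bases; BL21 differs at 6 bases. The closest is K12.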